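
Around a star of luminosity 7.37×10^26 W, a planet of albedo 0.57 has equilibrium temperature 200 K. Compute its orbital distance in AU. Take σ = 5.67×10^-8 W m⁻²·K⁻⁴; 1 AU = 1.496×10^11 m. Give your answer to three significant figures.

Energy balance gives S = 4σT⁴/(1−α) = 843.9 W m⁻².
Then d = [L/(4πS)]^(1/2) = 2.636×10^11 m, i.e. 1.762 AU.

1.76 AU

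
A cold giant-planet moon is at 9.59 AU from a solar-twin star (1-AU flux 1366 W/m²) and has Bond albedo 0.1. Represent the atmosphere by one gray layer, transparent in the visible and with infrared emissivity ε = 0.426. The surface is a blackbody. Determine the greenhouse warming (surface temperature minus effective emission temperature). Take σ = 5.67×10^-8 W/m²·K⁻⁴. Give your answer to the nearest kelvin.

5 K

By the inverse-square law, S = 1366/9.59² = 14.85 W/m².
At the top of the atmosphere, σT_e⁴ = S(1−α)/4 = 3.342 W/m², giving T_e = 87.62 K.
The surface balance (absorbed SW + ε·downward IR = σT_s⁴) with T_a⁴ = T_s⁴/2 reduces to T_s = T_e·[2/(2−ε)]^¼ = 93.03 K.
T_s − T_e = 93.03 − 87.62 = 5.407 K.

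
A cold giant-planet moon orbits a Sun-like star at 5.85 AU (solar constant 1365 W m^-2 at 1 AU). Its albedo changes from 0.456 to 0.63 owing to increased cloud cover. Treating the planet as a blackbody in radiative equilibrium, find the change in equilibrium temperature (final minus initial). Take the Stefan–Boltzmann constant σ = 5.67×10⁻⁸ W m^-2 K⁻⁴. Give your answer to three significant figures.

Flux at the orbit: S = 1365/(5.85)² = 39.89 W m^-2.
Initial: T₁ = [S(1−0.456)/(4σ)]^(1/4) = 98.90 K.
With α = 0.63, T₂ = 89.81 K.
Change: 89.81 − 98.90 = -9.085 K.

-9.09 kelvin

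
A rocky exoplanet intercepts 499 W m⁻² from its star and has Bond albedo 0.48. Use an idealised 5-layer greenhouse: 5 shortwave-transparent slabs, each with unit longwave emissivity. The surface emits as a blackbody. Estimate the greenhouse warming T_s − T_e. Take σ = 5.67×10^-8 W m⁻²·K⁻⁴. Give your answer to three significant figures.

104 K

The effective emission temperature is T_e = [S(1−α)/(4σ)]^¼ = 183.9 K.
T_s = (N+1)^(1/4)·T_e = 287.8 K.
So the greenhouse effect raises the surface by 287.8 − 183.9 = 103.9 K.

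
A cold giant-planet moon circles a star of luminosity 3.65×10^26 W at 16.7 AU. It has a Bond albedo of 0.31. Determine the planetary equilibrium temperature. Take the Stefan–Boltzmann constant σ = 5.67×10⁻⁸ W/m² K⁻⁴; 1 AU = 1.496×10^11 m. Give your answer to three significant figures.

61.3 kelvin

d = 16.7 × 1.496×10^11 m = 2.498×10^12 m.
Spreading L over a sphere of radius d: S = 3.65×10^26/(4π·2.50×10^12²) = 4.654 W/m².
The planet absorbs (1−α)S over its disc πR² and re-emits over 4πR², so the mean absorbed flux is (1−0.31)·4.654/4 = 0.8027 W/m².
In equilibrium σT⁴ equals this, so T = 61.34 K.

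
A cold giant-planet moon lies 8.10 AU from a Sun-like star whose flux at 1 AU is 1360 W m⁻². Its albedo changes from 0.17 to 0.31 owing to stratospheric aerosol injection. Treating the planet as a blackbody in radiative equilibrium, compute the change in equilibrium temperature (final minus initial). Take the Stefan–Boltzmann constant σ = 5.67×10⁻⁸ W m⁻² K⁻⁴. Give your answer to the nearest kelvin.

Irradiance scales as 1/d², so S = 1360 W m⁻² × (1/8.10)² = 20.73 W m⁻².
Before: T₁ = [20.73·0.83/(4σ)]^(1/4) = 93.33 K.
Final:   T₂ = [S(1−0.31)/(4σ)]^(1/4) = 89.11 K.
Change: 89.11 − 93.33 = -4.212 K.

-4 kelvin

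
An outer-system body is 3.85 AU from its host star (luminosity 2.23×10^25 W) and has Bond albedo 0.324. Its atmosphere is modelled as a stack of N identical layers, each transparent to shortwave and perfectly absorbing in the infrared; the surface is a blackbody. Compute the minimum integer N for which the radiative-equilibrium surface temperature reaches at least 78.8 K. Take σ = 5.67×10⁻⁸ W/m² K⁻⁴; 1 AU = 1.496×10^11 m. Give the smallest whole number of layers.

d = 3.85 × 1.496×10^11 m = 5.760×10^11 m.
Flux at the orbit: S = L/(4πd²) = 2.23×10^25/(4π·(5.76×10^11)²) = 5.349 W/m².
The effective emission temperature is T_e = [S(1−α)/(4σ)]^¼ = 63.19 K.
T_s = (N+1)^(1/4)·T_e ≥ 78.8 K requires N+1 ≥ (T_s/T_e)⁴ = (78.8/63.19)⁴ = 2.418.
The minimum whole number is N = 2.

2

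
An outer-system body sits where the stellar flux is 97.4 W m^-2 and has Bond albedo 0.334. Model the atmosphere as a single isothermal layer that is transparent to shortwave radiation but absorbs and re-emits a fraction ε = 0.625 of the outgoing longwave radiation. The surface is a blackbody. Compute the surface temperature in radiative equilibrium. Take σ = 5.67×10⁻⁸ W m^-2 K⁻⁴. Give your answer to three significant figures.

Effective emission temperature (TOA balance): σT_e⁴ = S(1−α)/4 = 16.22 W m^-2 → T_e = 130.0 K.
For a single slab of emissivity ε, T_s⁴ = 2T_e⁴/(2−ε); thus T_s = 130.0·(1.455)^(1/4) = 142.8 K.

143 kelvin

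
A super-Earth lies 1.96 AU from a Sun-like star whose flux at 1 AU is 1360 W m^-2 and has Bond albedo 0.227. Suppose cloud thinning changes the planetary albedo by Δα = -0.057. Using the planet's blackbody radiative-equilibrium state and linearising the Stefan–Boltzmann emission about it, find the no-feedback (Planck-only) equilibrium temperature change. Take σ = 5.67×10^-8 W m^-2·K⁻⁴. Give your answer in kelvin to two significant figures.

3.4 K

Irradiance scales as 1/d², so S = 1360 W m^-2 × (1/1.96)² = 354.0 W m^-2.
Reference equilibrium: T_e = [S(1−α)/(4σ)]^(1/4) = 186.4 K.
The change in absorbed flux is Δ[S(1−α)/4] = −SΔα/4 = 5.045 W m^-2.
The Planck feedback parameter is 4σT_e³ = 1.468 W m^-2/K.
Hence the no-feedback warming is ΔF/(4σT_e³) = 3.44 K.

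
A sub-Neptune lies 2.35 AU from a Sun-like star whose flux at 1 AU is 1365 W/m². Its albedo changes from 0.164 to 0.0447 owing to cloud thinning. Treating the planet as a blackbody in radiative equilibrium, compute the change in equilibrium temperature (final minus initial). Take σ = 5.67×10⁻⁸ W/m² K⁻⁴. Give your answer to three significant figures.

5.89 kelvin

Irradiance scales as 1/d², so S = 1365 W/m² × (1/2.35)² = 247.2 W/m².
With α = 0.164, T₁ = 173.7 K.
Final:   T₂ = [S(1−0.0447)/(4σ)]^(1/4) = 179.6 K.
ΔT = T₂ − T₁ = 5.892 K.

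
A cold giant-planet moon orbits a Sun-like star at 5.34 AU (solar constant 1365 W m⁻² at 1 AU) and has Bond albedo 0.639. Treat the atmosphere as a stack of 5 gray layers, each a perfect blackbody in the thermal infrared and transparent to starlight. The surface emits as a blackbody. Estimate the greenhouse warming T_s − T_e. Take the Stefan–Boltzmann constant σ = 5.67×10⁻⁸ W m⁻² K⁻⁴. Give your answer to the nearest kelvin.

53 kelvin

Flux at the orbit: S = 1365/(5.34)² = 47.87 W m⁻².
Top-of-atmosphere balance: σT_e⁴ = S(1−α)/4 = 4.320 W m⁻² → T_e = 93.43 K.
T_s = (N+1)^(1/4)·T_e = 146.2 K.
Warming: T_s − T_e = 52.79 K.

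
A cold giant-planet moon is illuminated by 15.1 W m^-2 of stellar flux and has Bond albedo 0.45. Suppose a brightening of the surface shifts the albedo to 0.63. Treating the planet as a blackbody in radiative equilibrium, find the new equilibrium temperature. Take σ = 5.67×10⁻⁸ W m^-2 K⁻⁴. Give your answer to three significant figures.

70.5 K

T₂ = [S(1−α₂)/(4σ)]^(1/4) = [15.10·0.37/(4σ)]^(1/4) = 70.45 K.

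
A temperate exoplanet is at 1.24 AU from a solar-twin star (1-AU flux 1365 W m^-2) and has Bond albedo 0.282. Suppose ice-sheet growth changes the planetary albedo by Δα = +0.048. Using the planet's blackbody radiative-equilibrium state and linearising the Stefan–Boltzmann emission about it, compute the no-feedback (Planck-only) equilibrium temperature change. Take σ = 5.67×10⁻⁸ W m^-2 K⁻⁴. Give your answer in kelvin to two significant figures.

Flux at the orbit: S = 1365/(1.24)² = 887.7 W m^-2.
Reference equilibrium: T_e = [S(1−α)/(4σ)]^(1/4) = 230.2 K.
The change in absorbed flux is Δ[S(1−α)/4] = −SΔα/4 = -10.65 W m^-2.
Planck response: λ_P = 4σT_e³ = 4·5.67×10⁻⁸·(230.2)³ = 2.768 W m^-2/K.
ΔT₀ = ΔF/λ_P = -10.65/2.768 = -3.85 K.

-3.8 kelvin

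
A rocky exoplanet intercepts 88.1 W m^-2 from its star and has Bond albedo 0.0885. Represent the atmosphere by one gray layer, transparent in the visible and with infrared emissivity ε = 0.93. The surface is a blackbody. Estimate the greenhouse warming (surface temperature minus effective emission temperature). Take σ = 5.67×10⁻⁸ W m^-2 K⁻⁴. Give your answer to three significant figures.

At the top of the atmosphere, σT_e⁴ = S(1−α)/4 = 20.08 W m^-2, giving T_e = 137.2 K.
Surface balance with a leaky layer gives σT_s⁴ = σT_e⁴·2/(2−ε), so T_s = T_e·[2/(2−0.93)]^(1/4) = 160.4 K.
Greenhouse warming: T_s − T_e = 23.22 K.

23.2 kelvin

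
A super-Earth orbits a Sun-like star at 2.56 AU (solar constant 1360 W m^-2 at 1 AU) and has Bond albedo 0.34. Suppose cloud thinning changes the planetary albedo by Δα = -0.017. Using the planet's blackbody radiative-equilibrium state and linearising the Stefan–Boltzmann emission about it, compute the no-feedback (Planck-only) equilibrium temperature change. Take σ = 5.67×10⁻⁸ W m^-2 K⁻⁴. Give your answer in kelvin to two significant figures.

1.0 kelvin

Flux at the orbit: S = 1360/(2.56)² = 207.5 W m^-2.
Unperturbed T_e = [207.5·(1−0.34)/(4σ)]^¼ = 156.8 K.
The change in absorbed flux is Δ[S(1−α)/4] = −SΔα/4 = 0.8820 W m^-2.
Linearising σT⁴ gives d(σT⁴)/dT = 4σT_e³ = 0.8737 W m^-2 per K.
So ΔT₀ = 0.8820/0.8737 = 1.01 K.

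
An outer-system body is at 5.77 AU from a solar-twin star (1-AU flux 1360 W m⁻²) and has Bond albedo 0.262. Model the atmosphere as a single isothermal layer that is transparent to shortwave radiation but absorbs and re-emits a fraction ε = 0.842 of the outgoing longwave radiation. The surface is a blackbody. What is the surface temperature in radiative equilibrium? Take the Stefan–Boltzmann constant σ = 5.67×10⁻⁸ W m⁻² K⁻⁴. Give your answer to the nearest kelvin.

Flux at the orbit: S = 1360/(5.77)² = 40.85 W m⁻².
The planet radiates to space at T_e = [S(1−α)/(4σ)]^(1/4) = 107.4 K.
The surface balance (absorbed SW + ε·downward IR = σT_s⁴) with T_a⁴ = T_s⁴/2 reduces to T_s = T_e·[2/(2−ε)]^¼ = 123.1 K.

123 K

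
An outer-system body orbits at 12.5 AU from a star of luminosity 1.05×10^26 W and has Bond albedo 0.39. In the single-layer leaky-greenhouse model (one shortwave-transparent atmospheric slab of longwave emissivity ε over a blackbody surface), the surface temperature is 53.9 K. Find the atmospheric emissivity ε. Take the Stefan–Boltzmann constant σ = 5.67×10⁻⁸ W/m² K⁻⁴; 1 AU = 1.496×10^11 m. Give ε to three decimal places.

d = 12.5 × 1.496×10^11 m = 1.870×10^12 m.
Spreading L over a sphere of radius d: S = 1.05×10^26/(4π·1.87×10^12²) = 2.389 W/m².
First, T_e = [2.389·(1−0.39)/(4σ)]^(1/4) = 50.35 K.
Inverting T_s⁴ = 2T_e⁴/(2−ε): (T_e/T_s)⁴ = 0.7614, so ε = 2(1 − 0.7614) = 0.4771.

0.477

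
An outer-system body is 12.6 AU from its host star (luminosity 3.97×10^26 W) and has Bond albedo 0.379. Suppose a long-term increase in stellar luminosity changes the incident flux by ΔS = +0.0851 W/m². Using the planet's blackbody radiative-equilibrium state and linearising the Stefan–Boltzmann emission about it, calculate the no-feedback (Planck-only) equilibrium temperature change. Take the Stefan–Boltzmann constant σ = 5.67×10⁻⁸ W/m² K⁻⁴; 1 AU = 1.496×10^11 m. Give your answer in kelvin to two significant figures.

d = 12.6 × 1.496×10^11 m = 1.885×10^12 m.
S = L/(4πd²) = 8.892 W/m².
Unperturbed T_e = [8.892·(1−0.379)/(4σ)]^¼ = 70.24 K.
ΔF = Δ[S(1−α)]/4 = (1−0.379)·+0.0851/4 = 0.01321 W/m².
The Planck feedback parameter is 4σT_e³ = 0.07861 W/m²/K.
So ΔT₀ = 0.01321/0.07861 = 0.168 K.

0.17 K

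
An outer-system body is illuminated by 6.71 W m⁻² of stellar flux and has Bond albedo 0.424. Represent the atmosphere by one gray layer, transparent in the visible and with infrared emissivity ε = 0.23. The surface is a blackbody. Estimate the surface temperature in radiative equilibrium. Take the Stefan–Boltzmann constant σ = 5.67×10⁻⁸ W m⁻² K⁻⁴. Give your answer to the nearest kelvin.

66 K

Effective emission temperature (TOA balance): σT_e⁴ = S(1−α)/4 = 0.9662 W m⁻² → T_e = 64.25 K.
For a single slab of emissivity ε, T_s⁴ = 2T_e⁴/(2−ε); thus T_s = 64.25·(1.13)^(1/4) = 66.24 K.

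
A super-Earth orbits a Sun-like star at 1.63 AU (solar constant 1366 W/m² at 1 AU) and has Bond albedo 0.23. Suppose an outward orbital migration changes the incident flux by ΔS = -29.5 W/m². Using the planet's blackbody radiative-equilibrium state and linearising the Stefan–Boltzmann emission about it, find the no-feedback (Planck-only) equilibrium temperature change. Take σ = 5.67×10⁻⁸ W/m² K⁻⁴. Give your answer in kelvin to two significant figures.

-2.9 kelvin

Irradiance scales as 1/d², so S = 1366 W/m² × (1/1.63)² = 514.1 W/m².
The baseline emission temperature is T_e = 204.4 K.
ΔF = Δ[S(1−α)]/4 = (1−0.23)·-29.5/4 = -5.679 W/m².
Linearising σT⁴ gives d(σT⁴)/dT = 4σT_e³ = 1.937 W/m² per K.
ΔT₀ = ΔF/λ_P = -5.679/1.937 = -2.93 K.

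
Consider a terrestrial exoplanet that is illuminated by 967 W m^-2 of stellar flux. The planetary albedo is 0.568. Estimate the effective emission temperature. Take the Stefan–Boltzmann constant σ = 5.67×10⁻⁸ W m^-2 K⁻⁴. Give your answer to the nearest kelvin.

207 K

Absorbed flux (global mean): S(1−α)/4 = 967.0·0.432/4 = 104.4 W m^-2.
In equilibrium σT⁴ equals this, so T = 207.2 K.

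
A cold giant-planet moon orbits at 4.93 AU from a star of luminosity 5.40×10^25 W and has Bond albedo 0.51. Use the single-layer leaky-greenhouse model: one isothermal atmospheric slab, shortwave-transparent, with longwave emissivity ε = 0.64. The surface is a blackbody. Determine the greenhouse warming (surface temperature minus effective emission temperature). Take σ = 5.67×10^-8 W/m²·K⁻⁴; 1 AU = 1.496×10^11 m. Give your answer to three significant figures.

6.51 kelvin

Orbital distance: d = 4.93 AU = 7.375×10^11 m.
Spreading L over a sphere of radius d: S = 5.40×10^25/(4π·7.38×10^11²) = 7.900 W/m².
At the top of the atmosphere, σT_e⁴ = S(1−α)/4 = 0.9677 W/m², giving T_e = 64.28 K.
Surface balance with a leaky layer gives σT_s⁴ = σT_e⁴·2/(2−ε), so T_s = T_e·[2/(2−0.64)]^(1/4) = 70.78 K.
The atmosphere warms the surface by 6.506 K.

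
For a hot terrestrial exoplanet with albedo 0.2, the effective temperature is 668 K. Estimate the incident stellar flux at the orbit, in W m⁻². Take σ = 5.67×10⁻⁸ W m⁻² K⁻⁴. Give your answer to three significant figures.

Invert the energy balance for S: S = 4σT⁴/(1−α).
The emitted flux is σT⁴ = 11290 W m⁻².
S = 4·11290/0.8 = 56450 W m⁻².

56400 W m⁻²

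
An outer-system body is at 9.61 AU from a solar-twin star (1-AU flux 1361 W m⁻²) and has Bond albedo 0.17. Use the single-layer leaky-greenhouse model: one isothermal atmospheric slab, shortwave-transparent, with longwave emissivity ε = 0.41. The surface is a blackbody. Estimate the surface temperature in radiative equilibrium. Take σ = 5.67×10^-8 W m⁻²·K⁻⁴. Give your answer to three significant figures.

90.8 K

Irradiance scales as 1/d², so S = 1361 W m⁻² × (1/9.61)² = 14.74 W m⁻².
The planet radiates to space at T_e = [S(1−α)/(4σ)]^(1/4) = 85.70 K.
Surface balance with a leaky layer gives σT_s⁴ = σT_e⁴·2/(2−ε), so T_s = T_e·[2/(2−0.41)]^(1/4) = 90.75 K.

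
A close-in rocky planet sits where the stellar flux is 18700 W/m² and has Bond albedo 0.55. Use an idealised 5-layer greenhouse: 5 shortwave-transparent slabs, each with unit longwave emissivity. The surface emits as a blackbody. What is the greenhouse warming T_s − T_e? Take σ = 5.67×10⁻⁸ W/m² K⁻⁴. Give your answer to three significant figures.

248 kelvin

Top-of-atmosphere balance: σT_e⁴ = S(1−α)/4 = 2104 W/m² → T_e = 438.9 K.
T_s = (N+1)^(1/4)·T_e = 686.9 K.
So the greenhouse effect raises the surface by 686.9 − 438.9 = 248.0 K.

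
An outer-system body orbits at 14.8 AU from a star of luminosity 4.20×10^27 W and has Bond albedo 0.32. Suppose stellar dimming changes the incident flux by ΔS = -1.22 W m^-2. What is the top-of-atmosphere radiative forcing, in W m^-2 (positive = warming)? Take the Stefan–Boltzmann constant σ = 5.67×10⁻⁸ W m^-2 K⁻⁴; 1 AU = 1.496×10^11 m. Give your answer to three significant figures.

Orbital distance: d = 14.8 AU = 2.214×10^12 m.
Flux at the orbit: S = L/(4πd²) = 4.20×10^27/(4π·(2.21×10^12)²) = 68.18 W m^-2.
Only a fraction (1−α) is absorbed and it's spread over 4πR², so ΔF = (1−α)ΔS/4 = -0.2074 W m^-2.

-0.207 W m^-2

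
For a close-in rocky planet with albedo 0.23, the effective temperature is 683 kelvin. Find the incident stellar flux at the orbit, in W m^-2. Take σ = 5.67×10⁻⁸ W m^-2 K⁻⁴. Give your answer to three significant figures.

From S(1−α)/4 = σT⁴: S = 4σT⁴/(1−α).
σT⁴ = 5.67×10⁻⁸·(683)⁴ = 12340 W m^-2.
So S = 4×12340/(1−0.23) = 64100 W m^-2.

64100 W m^-2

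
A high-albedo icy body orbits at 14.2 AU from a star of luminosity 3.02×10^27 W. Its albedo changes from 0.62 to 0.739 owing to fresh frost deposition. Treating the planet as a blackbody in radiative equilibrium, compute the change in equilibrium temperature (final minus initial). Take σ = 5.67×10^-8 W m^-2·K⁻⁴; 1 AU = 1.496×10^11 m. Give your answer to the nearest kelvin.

-9 K

d = 14.2 × 1.496×10^11 m = 2.124×10^12 m.
S = L/(4πd²) = 53.25 W m^-2.
Before: T₁ = [53.25·0.38/(4σ)]^(1/4) = 97.19 K.
With α = 0.739, T₂ = 88.48 K.
Change: 88.48 − 97.19 = -8.712 K.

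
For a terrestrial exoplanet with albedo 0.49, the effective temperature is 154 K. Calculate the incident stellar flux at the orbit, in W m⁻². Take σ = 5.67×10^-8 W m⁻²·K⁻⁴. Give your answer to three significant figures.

From S(1−α)/4 = σT⁴: S = 4σT⁴/(1−α).
The emitted flux is σT⁴ = 31.89 W m⁻².
S = 4·31.89/0.51 = 250.1 W m⁻².

250 W m⁻²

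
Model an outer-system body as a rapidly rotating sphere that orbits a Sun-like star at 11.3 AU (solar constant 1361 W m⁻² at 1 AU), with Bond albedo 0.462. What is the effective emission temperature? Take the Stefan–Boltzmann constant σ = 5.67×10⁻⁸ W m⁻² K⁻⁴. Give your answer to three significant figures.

Flux at the orbit: S = 1361/(11.3)² = 10.66 W m⁻².
The planet absorbs (1−α)S over its disc πR² and re-emits over 4πR², so the mean absorbed flux is (1−0.462)·10.66/4 = 1.434 W m⁻².
Set σT⁴ = 1.434 → T = (1.434/σ)^(1/4) = 70.91 K.

70.9 kelvin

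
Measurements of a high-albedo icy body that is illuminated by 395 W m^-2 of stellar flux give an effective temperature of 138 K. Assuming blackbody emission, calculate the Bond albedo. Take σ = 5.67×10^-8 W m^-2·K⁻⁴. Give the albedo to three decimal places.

0.792

From σT⁴ = S(1−α)/4 we invert for α: 1−α = 4σT⁴/S.
σT⁴ = 20.56 W m^-2, so 4σT⁴ = 82.25 W m^-2.
Hence α = 1 − 82.25/395.0 = 0.7918.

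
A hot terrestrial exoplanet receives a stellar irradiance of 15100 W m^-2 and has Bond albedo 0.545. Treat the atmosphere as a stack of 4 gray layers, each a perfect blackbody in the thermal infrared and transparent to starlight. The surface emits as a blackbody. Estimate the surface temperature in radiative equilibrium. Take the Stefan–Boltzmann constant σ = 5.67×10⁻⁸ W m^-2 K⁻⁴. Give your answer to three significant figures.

OLR = S(1−α)/4 = 1718 W m^-2; the top layer radiates at T_e = 417.2 K.
For an N-layer opaque stack, T_s⁴ = (N+1)T_e⁴, hence T_s = (5)^(1/4)×417.2 K = 623.8 K.

624 kelvin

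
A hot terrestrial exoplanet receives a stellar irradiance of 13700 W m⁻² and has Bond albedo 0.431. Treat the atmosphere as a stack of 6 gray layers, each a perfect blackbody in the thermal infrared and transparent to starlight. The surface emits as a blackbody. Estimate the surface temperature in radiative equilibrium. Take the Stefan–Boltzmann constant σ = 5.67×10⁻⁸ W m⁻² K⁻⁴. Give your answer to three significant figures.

Top-of-atmosphere balance: σT_e⁴ = S(1−α)/4 = 1949 W m⁻² → T_e = 430.6 K.
For an N-layer opaque stack, T_s⁴ = (N+1)T_e⁴, hence T_s = (7)^(1/4)×430.6 K = 700.4 K.

700 kelvin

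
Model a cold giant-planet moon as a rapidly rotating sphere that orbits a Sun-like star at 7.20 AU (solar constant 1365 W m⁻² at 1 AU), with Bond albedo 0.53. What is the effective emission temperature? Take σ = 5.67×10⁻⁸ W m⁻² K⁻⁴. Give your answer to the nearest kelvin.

Flux at the orbit: S = 1365/(7.20)² = 26.33 W m⁻².
Averaging over the sphere, the absorbed flux is S(1−α)/4 = 3.094 W m⁻².
In equilibrium σT⁴ equals this, so T = 85.95 K.

86 K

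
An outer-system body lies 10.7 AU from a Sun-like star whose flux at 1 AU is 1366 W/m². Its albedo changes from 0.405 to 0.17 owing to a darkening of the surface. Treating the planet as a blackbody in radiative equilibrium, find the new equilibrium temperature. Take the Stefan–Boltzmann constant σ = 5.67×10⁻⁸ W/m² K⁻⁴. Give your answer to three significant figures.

Irradiance scales as 1/d², so S = 1366 W/m² × (1/10.7)² = 11.93 W/m².
With the new albedo, S(1−α₂)/4 = 2.476 W/m², so T₂ = 81.29 K.

81.3 K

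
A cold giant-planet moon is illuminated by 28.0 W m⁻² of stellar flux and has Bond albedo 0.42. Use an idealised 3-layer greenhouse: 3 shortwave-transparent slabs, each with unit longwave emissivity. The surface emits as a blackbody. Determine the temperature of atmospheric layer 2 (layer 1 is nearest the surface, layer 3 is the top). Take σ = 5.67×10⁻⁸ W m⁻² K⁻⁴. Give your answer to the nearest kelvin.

Top-of-atmosphere balance: σT_e⁴ = S(1−α)/4 = 4.060 W m⁻² → T_e = 91.99 K.
In the N-layer model, layer k (counted from the surface) has T_k = (N+1−k)^(1/4)·T_e.
T_2 = (2)^(1/4)·91.99 = 109.4 K.

109 K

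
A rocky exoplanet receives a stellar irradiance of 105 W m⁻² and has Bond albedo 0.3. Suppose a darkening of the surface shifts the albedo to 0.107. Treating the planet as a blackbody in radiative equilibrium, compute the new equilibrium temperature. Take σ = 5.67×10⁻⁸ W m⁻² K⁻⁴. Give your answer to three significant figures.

With the new albedo, S(1−α₂)/4 = 23.44 W m⁻², so T₂ = 142.6 K.

143 K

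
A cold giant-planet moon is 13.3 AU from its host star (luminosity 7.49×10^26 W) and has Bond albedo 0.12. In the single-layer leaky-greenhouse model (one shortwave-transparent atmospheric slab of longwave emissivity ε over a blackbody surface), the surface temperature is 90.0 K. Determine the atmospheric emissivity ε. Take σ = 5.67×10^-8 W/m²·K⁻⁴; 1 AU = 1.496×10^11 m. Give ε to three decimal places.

Orbital distance: d = 13.3 AU = 1.990×10^12 m.
Flux at the orbit: S = L/(4πd²) = 7.49×10^26/(4π·(1.99×10^12)²) = 15.06 W/m².
Effective temperature: T_e = [S(1−α)/(4σ)]^(1/4) = 87.43 K.
Since (2−ε)/2 = (T_e/T_s)⁴ = 0.8904, ε = 0.2192.

0.219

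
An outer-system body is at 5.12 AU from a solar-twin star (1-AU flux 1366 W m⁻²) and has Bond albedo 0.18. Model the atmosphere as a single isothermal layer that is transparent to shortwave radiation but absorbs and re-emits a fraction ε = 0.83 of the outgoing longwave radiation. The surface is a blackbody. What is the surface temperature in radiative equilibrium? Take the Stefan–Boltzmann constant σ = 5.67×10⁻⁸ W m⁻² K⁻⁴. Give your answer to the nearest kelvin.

Irradiance scales as 1/d², so S = 1366 W m⁻² × (1/5.12)² = 52.11 W m⁻².
At the top of the atmosphere, σT_e⁴ = S(1−α)/4 = 10.68 W m⁻², giving T_e = 117.2 K.
For a single slab of emissivity ε, T_s⁴ = 2T_e⁴/(2−ε); thus T_s = 117.2·(1.709)^(1/4) = 134.0 K.

134 K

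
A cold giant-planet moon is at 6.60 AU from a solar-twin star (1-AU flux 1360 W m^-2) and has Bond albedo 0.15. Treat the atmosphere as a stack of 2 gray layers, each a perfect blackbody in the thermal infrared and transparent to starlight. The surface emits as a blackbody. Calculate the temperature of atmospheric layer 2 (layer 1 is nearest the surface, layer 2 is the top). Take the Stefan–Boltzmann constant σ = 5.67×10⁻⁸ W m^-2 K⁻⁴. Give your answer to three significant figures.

Irradiance scales as 1/d², so S = 1360 W m^-2 × (1/6.60)² = 31.22 W m^-2.
The effective emission temperature is T_e = [S(1−α)/(4σ)]^¼ = 104.0 K.
The net upward flux σT_e⁴ is constant between every pair of levels, so T_k⁴ = (N+1−k)T_e⁴.
T_2 = (1)^(1/4)·104.0 = 104.0 K.

104 K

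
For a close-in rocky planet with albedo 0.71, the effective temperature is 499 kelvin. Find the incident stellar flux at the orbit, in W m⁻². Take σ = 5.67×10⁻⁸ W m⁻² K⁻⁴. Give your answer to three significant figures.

48500 W m⁻²

Invert the energy balance for S: S = 4σT⁴/(1−α).
σT⁴ = 5.67×10⁻⁸·(499)⁴ = 3515 W m⁻².
So S = 4×3515/(1−0.71) = 48490 W m⁻².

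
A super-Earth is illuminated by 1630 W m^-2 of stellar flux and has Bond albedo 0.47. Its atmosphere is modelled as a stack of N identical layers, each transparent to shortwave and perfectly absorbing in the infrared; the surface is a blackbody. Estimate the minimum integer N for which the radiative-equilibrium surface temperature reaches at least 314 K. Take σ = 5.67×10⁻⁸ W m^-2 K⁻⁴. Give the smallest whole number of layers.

The effective emission temperature is T_e = [S(1−α)/(4σ)]^¼ = 248.4 K.
T_s = (N+1)^(1/4)·T_e ≥ 314 K requires N+1 ≥ (T_s/T_e)⁴ = (314/248.4)⁴ = 2.552.
So N ≥ 1.552; the smallest integer is N = 2.

2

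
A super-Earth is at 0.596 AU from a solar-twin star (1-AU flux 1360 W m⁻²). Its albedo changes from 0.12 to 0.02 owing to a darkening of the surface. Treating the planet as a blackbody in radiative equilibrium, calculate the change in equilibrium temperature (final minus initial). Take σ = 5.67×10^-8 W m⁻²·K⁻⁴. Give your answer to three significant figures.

By the inverse-square law, S = 1360/0.596² = 3829 W m⁻².
With α = 0.12, T₁ = 349.1 K.
Final:   T₂ = [S(1−0.02)/(4σ)]^(1/4) = 358.6 K.
Change: 358.6 − 349.1 = 9.521 K.

9.52 kelvin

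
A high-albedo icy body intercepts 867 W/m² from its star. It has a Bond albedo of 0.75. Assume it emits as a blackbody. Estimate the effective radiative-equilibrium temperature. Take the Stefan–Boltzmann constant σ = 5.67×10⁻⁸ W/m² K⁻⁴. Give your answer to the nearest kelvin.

176 K

Averaging over the sphere, the absorbed flux is S(1−α)/4 = 54.19 W/m².
Balancing against σT⁴: T = (54.19/5.67×10⁻⁸)^(1/4) = 175.8 K.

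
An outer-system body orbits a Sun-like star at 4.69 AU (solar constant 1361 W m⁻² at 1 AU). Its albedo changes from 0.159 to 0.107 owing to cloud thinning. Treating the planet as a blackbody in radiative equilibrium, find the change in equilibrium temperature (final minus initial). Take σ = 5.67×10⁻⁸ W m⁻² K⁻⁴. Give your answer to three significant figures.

Flux at the orbit: S = 1361/(4.69)² = 61.87 W m⁻².
Initial: T₁ = [S(1−0.159)/(4σ)]^(1/4) = 123.1 K.
After:  T₂ = [61.87·0.893/(4σ)]^(1/4) = 124.9 K.
Change: 124.9 − 123.1 = 1.860 K.

1.86 kelvin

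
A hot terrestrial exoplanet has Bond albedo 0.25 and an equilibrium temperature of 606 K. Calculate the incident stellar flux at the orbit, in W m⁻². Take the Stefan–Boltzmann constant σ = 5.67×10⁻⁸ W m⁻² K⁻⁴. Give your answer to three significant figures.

From S(1−α)/4 = σT⁴: S = 4σT⁴/(1−α).
The emitted flux is σT⁴ = 7647 W m⁻².
S = 4·7647/0.75 = 40780 W m⁻².

40800 W m⁻²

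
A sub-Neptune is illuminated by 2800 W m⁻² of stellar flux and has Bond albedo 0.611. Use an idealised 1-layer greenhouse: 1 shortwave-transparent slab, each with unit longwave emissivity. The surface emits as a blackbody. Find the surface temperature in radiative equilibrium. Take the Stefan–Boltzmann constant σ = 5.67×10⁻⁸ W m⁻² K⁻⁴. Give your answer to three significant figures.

313 K

Top-of-atmosphere balance: σT_e⁴ = S(1−α)/4 = 272.3 W m⁻² → T_e = 263.2 K.
With N = 1 opaque layers, T_s = (N+1)^(1/4)·T_e = 2^(1/4)·263.2 = 313.1 K.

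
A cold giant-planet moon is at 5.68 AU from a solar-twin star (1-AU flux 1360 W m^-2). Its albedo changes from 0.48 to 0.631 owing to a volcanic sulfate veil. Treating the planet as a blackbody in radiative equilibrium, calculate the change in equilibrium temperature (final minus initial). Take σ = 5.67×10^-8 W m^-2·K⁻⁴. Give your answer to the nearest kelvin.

-8 kelvin

Irradiance scales as 1/d², so S = 1360 W m^-2 × (1/5.68)² = 42.15 W m^-2.
Before: T₁ = [42.15·0.52/(4σ)]^(1/4) = 99.15 K.
After:  T₂ = [42.15·0.369/(4σ)]^(1/4) = 91.00 K.
ΔT = T₂ − T₁ = -8.149 K.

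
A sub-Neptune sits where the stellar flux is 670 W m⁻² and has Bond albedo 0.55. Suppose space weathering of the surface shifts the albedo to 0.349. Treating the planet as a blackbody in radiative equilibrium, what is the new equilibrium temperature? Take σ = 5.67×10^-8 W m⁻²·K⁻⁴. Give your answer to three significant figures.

209 K

With the new albedo, S(1−α₂)/4 = 109.0 W m⁻², so T₂ = 209.4 K.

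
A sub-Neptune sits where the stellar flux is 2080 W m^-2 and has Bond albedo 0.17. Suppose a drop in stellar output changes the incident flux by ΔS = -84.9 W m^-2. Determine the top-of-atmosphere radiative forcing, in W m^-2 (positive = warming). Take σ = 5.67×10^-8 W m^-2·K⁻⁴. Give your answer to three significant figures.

-17.6 W m^-2

TOA radiative forcing: ΔF = (1−α)ΔS/4 = 0.83·(-84.9)/4 = -17.62 W m^-2.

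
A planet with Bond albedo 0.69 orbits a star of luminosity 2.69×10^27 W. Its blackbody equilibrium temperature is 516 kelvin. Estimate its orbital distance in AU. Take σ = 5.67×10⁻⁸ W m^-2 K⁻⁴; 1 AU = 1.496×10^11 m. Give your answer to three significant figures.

Required flux: S = 4σT⁴/(1−α) = 51870 W m^-2.
Then d = [L/(4πS)]^(1/2) = 6.424×10^10 m, i.e. 0.4294 AU.

0.429 AU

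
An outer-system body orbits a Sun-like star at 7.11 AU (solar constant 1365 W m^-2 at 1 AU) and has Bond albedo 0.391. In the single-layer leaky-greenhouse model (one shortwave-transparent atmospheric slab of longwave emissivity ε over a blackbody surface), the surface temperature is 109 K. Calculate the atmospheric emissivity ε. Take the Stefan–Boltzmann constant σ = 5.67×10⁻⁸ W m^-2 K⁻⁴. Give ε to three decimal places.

0.973

Flux at the orbit: S = 1365/(7.11)² = 27.00 W m^-2.
Effective temperature: T_e = [S(1−α)/(4σ)]^(1/4) = 92.28 K.
Since (2−ε)/2 = (T_e/T_s)⁴ = 0.5136, ε = 0.9727.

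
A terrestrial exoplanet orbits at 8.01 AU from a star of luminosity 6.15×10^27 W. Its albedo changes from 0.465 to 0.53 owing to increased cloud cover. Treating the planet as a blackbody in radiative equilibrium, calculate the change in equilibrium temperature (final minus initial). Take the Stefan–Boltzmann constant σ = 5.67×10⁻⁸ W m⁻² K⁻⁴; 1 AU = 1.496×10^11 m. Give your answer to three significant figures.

Orbital distance: d = 8.01 AU = 1.198×10^12 m.
Spreading L over a sphere of radius d: S = 6.15×10^27/(4π·1.20×10^12²) = 340.8 W m⁻².
With α = 0.465, T₁ = 168.4 K.
With α = 0.53, T₂ = 163.0 K.
ΔT = T₂ − T₁ = -5.366 K.

-5.37 K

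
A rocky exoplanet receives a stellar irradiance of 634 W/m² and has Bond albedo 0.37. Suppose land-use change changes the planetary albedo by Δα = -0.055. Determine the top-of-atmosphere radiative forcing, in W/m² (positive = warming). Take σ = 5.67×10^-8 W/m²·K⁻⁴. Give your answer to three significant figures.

8.72 W/m²

TOA radiative forcing: ΔF = −S·Δα/4 = −634.0·(-0.055)/4 = 8.717 W/m².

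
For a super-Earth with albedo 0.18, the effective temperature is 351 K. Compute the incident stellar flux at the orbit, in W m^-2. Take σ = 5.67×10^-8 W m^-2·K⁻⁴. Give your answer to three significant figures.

From S(1−α)/4 = σT⁴: S = 4σT⁴/(1−α).
The emitted flux is σT⁴ = 860.6 W m^-2.
S = 4·860.6/0.82 = 4198 W m^-2.

4200 W m^-2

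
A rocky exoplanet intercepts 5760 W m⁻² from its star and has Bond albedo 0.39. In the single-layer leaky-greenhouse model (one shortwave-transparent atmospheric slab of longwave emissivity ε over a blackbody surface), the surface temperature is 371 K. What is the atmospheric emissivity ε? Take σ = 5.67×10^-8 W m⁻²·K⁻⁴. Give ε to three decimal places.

TOA balance gives T_e = 352.8 K.
Inverting T_s⁴ = 2T_e⁴/(2−ε): (T_e/T_s)⁴ = 0.8177, so ε = 2(1 − 0.8177) = 0.3645.

0.365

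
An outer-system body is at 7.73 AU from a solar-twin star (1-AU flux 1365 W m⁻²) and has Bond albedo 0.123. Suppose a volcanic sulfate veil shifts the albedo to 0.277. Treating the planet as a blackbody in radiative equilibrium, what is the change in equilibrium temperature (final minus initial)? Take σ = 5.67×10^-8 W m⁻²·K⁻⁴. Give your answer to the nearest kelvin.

By the inverse-square law, S = 1365/7.73² = 22.84 W m⁻².
Before: T₁ = [22.84·0.877/(4σ)]^(1/4) = 96.95 K.
Final:   T₂ = [S(1−0.277)/(4σ)]^(1/4) = 92.38 K.
Change: 92.38 − 96.95 = -4.569 K.

-5 K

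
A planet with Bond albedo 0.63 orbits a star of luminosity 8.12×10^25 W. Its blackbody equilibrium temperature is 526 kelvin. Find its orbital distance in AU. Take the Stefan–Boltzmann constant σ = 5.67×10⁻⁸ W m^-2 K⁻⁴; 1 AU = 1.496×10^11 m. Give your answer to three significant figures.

The flux needed for this T is 4σT⁴/(1−0.63) = 46920 W m^-2.
Then d = [L/(4πS)]^(1/2) = 1.173×10^10 m, i.e. 0.07844 AU.

0.0784 AU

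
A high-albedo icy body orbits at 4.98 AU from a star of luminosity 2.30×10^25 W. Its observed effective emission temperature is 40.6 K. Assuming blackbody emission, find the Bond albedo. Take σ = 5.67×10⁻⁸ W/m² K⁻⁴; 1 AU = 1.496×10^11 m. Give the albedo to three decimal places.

0.813

d = 4.98 × 1.496×10^11 m = 7.450×10^11 m.
Flux at the orbit: S = L/(4πd²) = 2.30×10^25/(4π·(7.45×10^11)²) = 3.298 W/m².
Rearranging the radiative balance, α = 1 − 4σT⁴/S.
4σT⁴ = 4·5.67×10⁻⁸·(40.6)⁴ = 0.6162 W/m².
Hence α = 1 − 0.6162/3.298 = 0.8131.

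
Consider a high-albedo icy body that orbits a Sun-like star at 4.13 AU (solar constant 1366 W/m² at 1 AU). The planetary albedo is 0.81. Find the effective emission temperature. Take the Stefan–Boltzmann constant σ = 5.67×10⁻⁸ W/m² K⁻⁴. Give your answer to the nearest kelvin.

91 K

Flux at the orbit: S = 1366/(4.13)² = 80.08 W/m².
Averaging over the sphere, the absorbed flux is S(1−α)/4 = 3.804 W/m².
In equilibrium σT⁴ equals this, so T = 90.50 K.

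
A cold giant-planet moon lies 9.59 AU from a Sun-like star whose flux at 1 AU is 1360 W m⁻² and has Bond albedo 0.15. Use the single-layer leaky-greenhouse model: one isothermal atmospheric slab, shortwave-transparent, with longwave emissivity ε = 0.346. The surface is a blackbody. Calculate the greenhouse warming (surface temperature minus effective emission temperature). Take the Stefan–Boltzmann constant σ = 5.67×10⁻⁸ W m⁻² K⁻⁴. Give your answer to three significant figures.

Irradiance scales as 1/d², so S = 1360 W m⁻² × (1/9.59)² = 14.79 W m⁻².
Effective emission temperature (TOA balance): σT_e⁴ = S(1−α)/4 = 3.142 W m⁻² → T_e = 86.28 K.
For a single slab of emissivity ε, T_s⁴ = 2T_e⁴/(2−ε); thus T_s = 86.28·(1.209)^(1/4) = 90.48 K.
The atmosphere warms the surface by 4.196 K.

4.20 kelvin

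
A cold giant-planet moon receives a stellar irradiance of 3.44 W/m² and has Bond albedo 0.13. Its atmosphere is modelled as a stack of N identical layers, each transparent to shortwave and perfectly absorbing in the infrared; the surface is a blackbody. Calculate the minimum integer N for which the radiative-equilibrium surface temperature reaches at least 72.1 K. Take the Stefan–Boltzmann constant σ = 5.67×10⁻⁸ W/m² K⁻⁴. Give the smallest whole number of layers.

The effective emission temperature is T_e = [S(1−α)/(4σ)]^¼ = 60.27 K.
T_s = (N+1)^(1/4)·T_e ≥ 72.1 K requires N+1 ≥ (T_s/T_e)⁴ = (72.1/60.27)⁴ = 2.048.
Rounding up, N = 2.

2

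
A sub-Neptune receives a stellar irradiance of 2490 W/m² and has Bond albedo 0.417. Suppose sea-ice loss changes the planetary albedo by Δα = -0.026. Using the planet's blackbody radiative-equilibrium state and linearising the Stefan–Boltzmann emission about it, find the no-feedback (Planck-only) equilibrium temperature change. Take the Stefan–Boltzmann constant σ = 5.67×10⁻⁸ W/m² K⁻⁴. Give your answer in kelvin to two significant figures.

3.2 kelvin

Unperturbed T_e = [2490·(1−0.417)/(4σ)]^¼ = 282.9 K.
ΔF = −(S/4)Δα = −(2490/4)×(-0.026) = 16.18 W/m².
Planck response: λ_P = 4σT_e³ = 4·5.67×10⁻⁸·(282.9)³ = 5.132 W/m²/K.
So ΔT₀ = 16.18/5.132 = 3.15 K.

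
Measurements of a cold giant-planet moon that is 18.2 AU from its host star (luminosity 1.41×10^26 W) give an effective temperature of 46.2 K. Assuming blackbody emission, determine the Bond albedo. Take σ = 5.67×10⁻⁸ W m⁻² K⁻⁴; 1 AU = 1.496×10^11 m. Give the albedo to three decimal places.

0.317

d = 18.2 × 1.496×10^11 m = 2.723×10^12 m.
S = L/(4πd²) = 1.514 W m⁻².
Rearranging the radiative balance, α = 1 − 4σT⁴/S.
4σT⁴ = 4·5.67×10⁻⁸·(46.2)⁴ = 1.033 W m⁻².
Hence α = 1 − 1.033/1.514 = 0.3173.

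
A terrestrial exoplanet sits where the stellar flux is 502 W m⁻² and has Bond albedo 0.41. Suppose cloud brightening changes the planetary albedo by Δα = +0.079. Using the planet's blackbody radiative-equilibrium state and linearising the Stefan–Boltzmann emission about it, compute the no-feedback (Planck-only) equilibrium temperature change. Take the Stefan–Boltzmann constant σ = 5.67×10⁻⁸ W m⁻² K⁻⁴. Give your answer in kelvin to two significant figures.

Unperturbed T_e = [502.0·(1−0.41)/(4σ)]^¼ = 190.1 K.
The change in absorbed flux is Δ[S(1−α)/4] = −SΔα/4 = -9.915 W m⁻².
Planck response: λ_P = 4σT_e³ = 4·5.67×10⁻⁸·(190.1)³ = 1.558 W m⁻²/K.
Hence the no-feedback warming is ΔF/(4σT_e³) = -6.36 K.

-6.4 kelvin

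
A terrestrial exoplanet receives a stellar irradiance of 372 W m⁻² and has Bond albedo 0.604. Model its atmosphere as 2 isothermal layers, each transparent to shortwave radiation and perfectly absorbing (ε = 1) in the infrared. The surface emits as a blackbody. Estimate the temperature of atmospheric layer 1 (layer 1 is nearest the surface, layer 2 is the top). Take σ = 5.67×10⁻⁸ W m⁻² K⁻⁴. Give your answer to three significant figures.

OLR = S(1−α)/4 = 36.83 W m⁻²; the top layer radiates at T_e = 159.6 K.
In the N-layer model, layer k (counted from the surface) has T_k = (N+1−k)^(1/4)·T_e.
T_1 = (2)^(1/4)·159.6 = 189.8 K.

190 K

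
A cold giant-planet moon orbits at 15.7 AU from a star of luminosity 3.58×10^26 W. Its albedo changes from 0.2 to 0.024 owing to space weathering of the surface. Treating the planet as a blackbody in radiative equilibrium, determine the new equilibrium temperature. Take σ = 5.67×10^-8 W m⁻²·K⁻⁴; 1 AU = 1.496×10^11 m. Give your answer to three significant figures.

68.7 kelvin

Orbital distance: d = 15.7 AU = 2.349×10^12 m.
S = L/(4πd²) = 5.164 W m⁻².
T₂ = [S(1−α₂)/(4σ)]^(1/4) = [5.164·0.976/(4σ)]^(1/4) = 68.66 K.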